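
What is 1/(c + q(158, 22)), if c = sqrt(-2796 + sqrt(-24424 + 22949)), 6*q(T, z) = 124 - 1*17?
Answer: 1/(107/6 + sqrt(-2796 + 5*I*sqrt(59))) ≈ 0.0058187 - 0.016909*I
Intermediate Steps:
q(T, z) = 107/6 (q(T, z) = (124 - 1*17)/6 = (124 - 17)/6 = (1/6)*107 = 107/6)
c = sqrt(-2796 + 5*I*sqrt(59)) (c = sqrt(-2796 + sqrt(-1475)) = sqrt(-2796 + 5*I*sqrt(59)) ≈ 0.3632 + 52.878*I)
1/(c + q(158, 22)) = 1/(sqrt(-2796 + 5*I*sqrt(59)) + 107/6) = 1/(107/6 + sqrt(-2796 + 5*I*sqrt(59)))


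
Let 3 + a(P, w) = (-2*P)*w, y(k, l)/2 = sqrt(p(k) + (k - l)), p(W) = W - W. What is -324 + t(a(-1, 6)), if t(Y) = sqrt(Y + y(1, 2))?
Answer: -324 + sqrt(9 + 2*I) ≈ -320.98 + 0.33132*I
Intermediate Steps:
p(W) = 0
y(k, l) = 2*sqrt(k - l) (y(k, l) = 2*sqrt(0 + (k - l)) = 2*sqrt(k - l))
a(P, w) = -3 - 2*P*w (a(P, w) = -3 + (-2*P)*w = -3 - 2*P*w)
t(Y) = sqrt(Y + 2*I) (t(Y) = sqrt(Y + 2*sqrt(1 - 1*2)) = sqrt(Y + 2*sqrt(1 - 2)) = sqrt(Y + 2*sqrt(-1)) = sqrt(Y + 2*I))
-324 + t(a(-1, 6)) = -324 + sqrt((-3 - 2*(-1)*6) + 2*I) = -324 + sqrt((-3 + 12) + 2*I) = -324 + sqrt(9 + 2*I)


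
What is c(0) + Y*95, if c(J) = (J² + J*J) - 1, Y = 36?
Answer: 3419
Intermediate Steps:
c(J) = -1 + 2*J² (c(J) = (J² + J²) - 1 = 2*J² - 1 = -1 + 2*J²)
c(0) + Y*95 = (-1 + 2*0²) + 36*95 = (-1 + 2*0) + 3420 = (-1 + 0) + 3420 = -1 + 3420 = 3419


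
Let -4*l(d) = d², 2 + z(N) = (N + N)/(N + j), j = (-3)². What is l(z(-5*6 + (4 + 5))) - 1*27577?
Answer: -441241/16 ≈ -27578.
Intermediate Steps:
j = 9
z(N) = -2 + 2*N/(9 + N) (z(N) = -2 + (N + N)/(N + 9) = -2 + (2*N)/(9 + N) = -2 + 2*N/(9 + N))
l(d) = -d²/4
l(z(-5*6 + (4 + 5))) - 1*27577 = -324/(9 + (-5*6 + (4 + 5)))²/4 - 1*27577 = -324/(9 + (-30 + 9))²/4 - 27577 = -324/(9 - 21)²/4 - 27577 = -(-18/(-12))²/4 - 27577 = -(-18*(-1/12))²/4 - 27577 = -(3/2)²/4 - 27577 = -¼*9/4 - 27577 = -9/16 - 27577 = -441241/16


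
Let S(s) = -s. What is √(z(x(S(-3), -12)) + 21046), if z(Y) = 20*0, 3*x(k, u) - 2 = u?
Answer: √21046 ≈ 145.07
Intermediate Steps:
x(k, u) = ⅔ + u/3
z(Y) = 0
√(z(x(S(-3), -12)) + 21046) = √(0 + 21046) = √21046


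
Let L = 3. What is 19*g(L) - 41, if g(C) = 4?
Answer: 35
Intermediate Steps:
19*g(L) - 41 = 19*4 - 41 = 76 - 41 = 35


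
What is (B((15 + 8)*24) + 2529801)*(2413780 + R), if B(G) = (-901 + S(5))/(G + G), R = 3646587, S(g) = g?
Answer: 1057874712910171/69 ≈ 1.5332e+13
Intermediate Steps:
B(G) = -448/G (B(G) = (-901 + 5)/(G + G) = -896*1/(2*G) = -448/G)
(B((15 + 8)*24) + 2529801)*(2413780 + R) = (-448*1/(24*(15 + 8)) + 2529801)*(2413780 + 3646587) = (-448/(23*24) + 2529801)*6060367 = (-448/552 + 2529801)*6060367 = (-448*1/552 + 2529801)*6060367 = (-56/69 + 2529801)*6060367 = (174556213/69)*6060367 = 1057874712910171/69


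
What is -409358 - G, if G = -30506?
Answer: -378852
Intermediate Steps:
-409358 - G = -409358 - 1*(-30506) = -409358 + 30506 = -378852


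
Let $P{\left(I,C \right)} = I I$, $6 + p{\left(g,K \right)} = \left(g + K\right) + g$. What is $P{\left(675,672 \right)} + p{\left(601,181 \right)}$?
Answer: $457002$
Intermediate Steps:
$p{\left(g,K \right)} = -6 + K + 2 g$ ($p{\left(g,K \right)} = -6 + \left(\left(g + K\right) + g\right) = -6 + \left(\left(K + g\right) + g\right) = -6 + \left(K + 2 g\right) = -6 + K + 2 g$)
$P{\left(I,C \right)} = I^{2}$
$P{\left(675,672 \right)} + p{\left(601,181 \right)} = 675^{2} + \left(-6 + 181 + 2 \cdot 601\right) = 455625 + \left(-6 + 181 + 1202\right) = 455625 + 1377 = 457002$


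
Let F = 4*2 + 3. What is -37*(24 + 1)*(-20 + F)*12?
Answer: 99900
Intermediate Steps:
F = 11 (F = 8 + 3 = 11)
-37*(24 + 1)*(-20 + F)*12 = -37*(24 + 1)*(-20 + 11)*12 = -925*(-9)*12 = -37*(-225)*12 = 8325*12 = 99900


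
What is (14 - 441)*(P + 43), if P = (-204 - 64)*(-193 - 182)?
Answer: -42931861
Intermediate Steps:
P = 100500 (P = -268*(-375) = 100500)
(14 - 441)*(P + 43) = (14 - 441)*(100500 + 43) = -427*100543 = -42931861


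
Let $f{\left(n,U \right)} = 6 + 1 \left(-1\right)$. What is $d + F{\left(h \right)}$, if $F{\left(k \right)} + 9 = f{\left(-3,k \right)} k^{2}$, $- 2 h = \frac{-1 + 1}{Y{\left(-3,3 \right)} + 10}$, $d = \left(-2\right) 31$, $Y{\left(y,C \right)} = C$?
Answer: $-71$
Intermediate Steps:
$d = -62$
$h = 0$ ($h = - \frac{\left(-1 + 1\right) \frac{1}{3 + 10}}{2} = - \frac{0 \cdot \frac{1}{13}}{2} = \left(- \frac{1}{2}\right) 0 = 0$)
$f{\left(n,U \right)} = 5$ ($f{\left(n,U \right)} = 6 - 1 = 5$)
$F{\left(k \right)} = -9 + 5 k^{2}$
$d + F{\left(h \right)} = -62 - \left(9 - 5 \cdot 0^{2}\right) = -62 + \left(-9 + 5 \cdot 0\right) = -62 + \left(-9 + 0\right) = -62 - 9 = -71$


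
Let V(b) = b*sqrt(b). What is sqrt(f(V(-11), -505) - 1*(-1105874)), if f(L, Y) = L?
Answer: sqrt(1105874 - 11*I*sqrt(11)) ≈ 1051.6 - 0.02*I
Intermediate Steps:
V(b) = b**(3/2)
sqrt(f(V(-11), -505) - 1*(-1105874)) = sqrt((-11)**(3/2) - 1*(-1105874)) = sqrt(-11*I*sqrt(11) + 1105874) = sqrt(1105874 - 11*I*sqrt(11))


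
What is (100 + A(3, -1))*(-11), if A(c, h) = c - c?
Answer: -1100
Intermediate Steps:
A(c, h) = 0
(100 + A(3, -1))*(-11) = (100 + 0)*(-11) = 100*(-11) = -1100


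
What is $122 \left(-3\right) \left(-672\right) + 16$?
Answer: $245968$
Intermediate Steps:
$122 \left(-3\right) \left(-672\right) + 16 = \left(-366\right) \left(-672\right) + 16 = 245952 + 16 = 245968$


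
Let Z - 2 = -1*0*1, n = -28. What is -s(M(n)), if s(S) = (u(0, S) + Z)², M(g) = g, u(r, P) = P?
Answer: -676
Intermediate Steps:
Z = 2 (Z = 2 - 1*0*1 = 2 + 0*1 = 2 + 0 = 2)
s(S) = (2 + S)² (s(S) = (S + 2)² = (2 + S)²)
-s(M(n)) = -(2 - 28)² = -1*(-26)² = -1*676 = -676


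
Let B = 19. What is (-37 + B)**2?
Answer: 324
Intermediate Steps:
(-37 + B)**2 = (-37 + 19)**2 = (-18)**2 = 324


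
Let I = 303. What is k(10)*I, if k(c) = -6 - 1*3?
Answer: -2727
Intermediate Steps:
k(c) = -9 (k(c) = -6 - 3 = -9)
k(10)*I = -9*303 = -2727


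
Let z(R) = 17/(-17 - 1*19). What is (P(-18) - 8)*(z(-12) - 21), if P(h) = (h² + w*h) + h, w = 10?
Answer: -45607/18 ≈ -2533.7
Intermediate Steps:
z(R) = -17/36 (z(R) = 17/(-17 - 19) = 17/(-36) = 17*(-1/36) = -17/36)
P(h) = h² + 11*h (P(h) = (h² + 10*h) + h = h² + 11*h)
(P(-18) - 8)*(z(-12) - 21) = (-18*(11 - 18) - 8)*(-17/36 - 21) = (-18*(-7) - 8)*(-773/36) = (126 - 8)*(-773/36) = 118*(-773/36) = -45607/18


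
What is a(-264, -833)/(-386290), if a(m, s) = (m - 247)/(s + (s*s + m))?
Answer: 511/267618621680 ≈ 1.9094e-9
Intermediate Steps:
a(m, s) = (-247 + m)/(m + s + s²) (a(m, s) = (-247 + m)/(s + (s² + m)) = (-247 + m)/(s + (m + s²)) = (-247 + m)/(m + s + s²))
a(-264, -833)/(-386290) = ((-247 - 264)/(-264 - 833 + (-833)²))/(-386290) = (-511/(-264 - 833 + 693889))*(-1/386290) = (-511/692792)*(-1/386290) = ((1/692792)*(-511))*(-1/386290) = -511/692792*(-1/386290) = 511/267618621680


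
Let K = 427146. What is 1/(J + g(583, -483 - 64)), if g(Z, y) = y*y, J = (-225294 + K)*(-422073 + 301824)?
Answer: -1/24272201939 ≈ -4.1199e-11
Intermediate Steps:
J = -24272501148 (J = (-225294 + 427146)*(-422073 + 301824) = 201852*(-120249) = -24272501148)
g(Z, y) = y²
1/(J + g(583, -483 - 64)) = 1/(-24272501148 + (-483 - 64)²) = 1/(-24272501148 + (-547)²) = 1/(-24272501148 + 299209) = 1/(-24272201939) = -1/24272201939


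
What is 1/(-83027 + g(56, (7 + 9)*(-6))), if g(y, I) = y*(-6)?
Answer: -1/83363 ≈ -1.1996e-5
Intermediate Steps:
g(y, I) = -6*y
1/(-83027 + g(56, (7 + 9)*(-6))) = 1/(-83027 - 6*56) = 1/(-83027 - 336) = 1/(-83363) = -1/83363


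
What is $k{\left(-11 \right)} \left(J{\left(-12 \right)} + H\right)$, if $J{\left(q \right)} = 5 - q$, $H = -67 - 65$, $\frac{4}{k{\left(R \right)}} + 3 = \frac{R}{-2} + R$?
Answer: $\frac{920}{17} \approx 54.118$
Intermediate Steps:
$k{\left(R \right)} = \frac{4}{-3 + \frac{R}{2}}$ ($k{\left(R \right)} = \frac{4}{-3 + \left(\frac{R}{-2} + R\right)} = \frac{4}{-3 + \left(R \left(- \frac{1}{2}\right) + R\right)} = \frac{4}{-3 + \left(- \frac{R}{2} + R\right)} = \frac{4}{-3 + \frac{R}{2}}$)
$H = -132$ ($H = -67 - 65 = -132$)
$k{\left(-11 \right)} \left(J{\left(-12 \right)} + H\right) = \frac{8}{-6 - 11} \left(\left(5 - -12\right) - 132\right) = \frac{8}{-17} \left(\left(5 + 12\right) - 132\right) = 8 \left(- \frac{1}{17}\right) \left(17 - 132\right) = \left(- \frac{8}{17}\right) \left(-115\right) = \frac{920}{17}$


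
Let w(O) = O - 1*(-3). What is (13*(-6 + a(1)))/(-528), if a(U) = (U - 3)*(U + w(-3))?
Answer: 13/66 ≈ 0.19697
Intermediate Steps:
w(O) = 3 + O (w(O) = O + 3 = 3 + O)
a(U) = U*(-3 + U) (a(U) = (U - 3)*(U + (3 - 3)) = (-3 + U)*(U + 0) = (-3 + U)*U = U*(-3 + U))
(13*(-6 + a(1)))/(-528) = (13*(-6 + 1*(-3 + 1)))/(-528) = (13*(-6 + 1*(-2)))*(-1/528) = (13*(-6 - 2))*(-1/528) = (13*(-8))*(-1/528) = -104*(-1/528) = 13/66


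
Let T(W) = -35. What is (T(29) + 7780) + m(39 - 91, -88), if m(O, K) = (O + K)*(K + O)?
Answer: 27345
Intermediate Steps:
m(O, K) = (K + O)² (m(O, K) = (K + O)*(K + O) = (K + O)²)
(T(29) + 7780) + m(39 - 91, -88) = (-35 + 7780) + (-88 + (39 - 91))² = 7745 + (-88 - 52)² = 7745 + (-140)² = 7745 + 19600 = 27345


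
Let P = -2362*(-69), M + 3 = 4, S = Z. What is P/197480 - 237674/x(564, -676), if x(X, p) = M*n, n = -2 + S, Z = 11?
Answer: -23467197359/888660 ≈ -26407.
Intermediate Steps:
S = 11
M = 1 (M = -3 + 4 = 1)
n = 9 (n = -2 + 11 = 9)
x(X, p) = 9 (x(X, p) = 1*9 = 9)
P = 162978
P/197480 - 237674/x(564, -676) = 162978/197480 - 237674/9 = 162978*(1/197480) - 237674*1/9 = 81489/98740 - 237674/9 = -23467197359/888660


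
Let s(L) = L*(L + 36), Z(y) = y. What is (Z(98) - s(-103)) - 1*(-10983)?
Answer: 4180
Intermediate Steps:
s(L) = L*(36 + L)
(Z(98) - s(-103)) - 1*(-10983) = (98 - (-103)*(36 - 103)) - 1*(-10983) = (98 - (-103)*(-67)) + 10983 = (98 - 1*6901) + 10983 = (98 - 6901) + 10983 = -6803 + 10983 = 4180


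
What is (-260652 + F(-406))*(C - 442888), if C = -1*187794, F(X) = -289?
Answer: 164570791762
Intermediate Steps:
C = -187794
(-260652 + F(-406))*(C - 442888) = (-260652 - 289)*(-187794 - 442888) = -260941*(-630682) = 164570791762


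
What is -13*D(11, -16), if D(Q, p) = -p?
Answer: -208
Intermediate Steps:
-13*D(11, -16) = -(-13)*(-16) = -13*16 = -208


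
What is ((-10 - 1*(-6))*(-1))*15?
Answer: 60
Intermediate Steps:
((-10 - 1*(-6))*(-1))*15 = ((-10 + 6)*(-1))*15 = -4*(-1)*15 = 4*15 = 60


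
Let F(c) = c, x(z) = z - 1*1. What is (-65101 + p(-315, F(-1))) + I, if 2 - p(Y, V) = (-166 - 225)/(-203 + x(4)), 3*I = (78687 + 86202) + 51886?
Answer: 4294427/600 ≈ 7157.4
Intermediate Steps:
x(z) = -1 + z (x(z) = z - 1 = -1 + z)
I = 216775/3 (I = ((78687 + 86202) + 51886)/3 = (164889 + 51886)/3 = (⅓)*216775 = 216775/3 ≈ 72258.)
p(Y, V) = 9/200 (p(Y, V) = 2 - (-166 - 225)/(-203 + (-1 + 4)) = 2 - (-391)/(-203 + 3) = 2 - (-391)/(-200) = 2 - (-391)*(-1)/200 = 2 - 1*391/200 = 2 - 391/200 = 9/200)
(-65101 + p(-315, F(-1))) + I = (-65101 + 9/200) + 216775/3 = -13020191/200 + 216775/3 = 4294427/600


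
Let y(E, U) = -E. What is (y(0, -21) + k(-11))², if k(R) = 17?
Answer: 289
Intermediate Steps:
(y(0, -21) + k(-11))² = (-1*0 + 17)² = (0 + 17)² = 17² = 289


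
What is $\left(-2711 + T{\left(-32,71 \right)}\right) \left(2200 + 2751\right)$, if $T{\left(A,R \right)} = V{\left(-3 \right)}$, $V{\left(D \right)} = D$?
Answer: $-13437014$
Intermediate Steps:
$T{\left(A,R \right)} = -3$
$\left(-2711 + T{\left(-32,71 \right)}\right) \left(2200 + 2751\right) = \left(-2711 - 3\right) \left(2200 + 2751\right) = \left(-2714\right) 4951 = -13437014$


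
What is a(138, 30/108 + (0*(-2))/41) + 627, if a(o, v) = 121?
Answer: 748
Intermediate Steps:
a(138, 30/108 + (0*(-2))/41) + 627 = 121 + 627 = 748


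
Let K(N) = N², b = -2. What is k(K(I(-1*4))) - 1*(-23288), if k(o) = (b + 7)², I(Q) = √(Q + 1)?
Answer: 23313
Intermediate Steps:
I(Q) = √(1 + Q)
k(o) = 25 (k(o) = (-2 + 7)² = 5² = 25)
k(K(I(-1*4))) - 1*(-23288) = 25 - 1*(-23288) = 25 + 23288 = 23313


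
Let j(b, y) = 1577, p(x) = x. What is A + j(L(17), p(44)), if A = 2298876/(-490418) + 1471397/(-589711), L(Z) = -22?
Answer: 226999419113232/144602444599 ≈ 1569.8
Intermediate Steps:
A = -1038636019391/144602444599 (A = 2298876*(-1/490418) + 1471397*(-1/589711) = -1149438/245209 - 1471397/589711 = -1038636019391/144602444599 ≈ -7.1827)
A + j(L(17), p(44)) = -1038636019391/144602444599 + 1577 = 226999419113232/144602444599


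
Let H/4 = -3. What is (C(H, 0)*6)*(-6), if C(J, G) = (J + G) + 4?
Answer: 288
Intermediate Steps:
H = -12 (H = 4*(-3) = -12)
C(J, G) = 4 + G + J (C(J, G) = (G + J) + 4 = 4 + G + J)
(C(H, 0)*6)*(-6) = ((4 + 0 - 12)*6)*(-6) = -8*6*(-6) = -48*(-6) = 288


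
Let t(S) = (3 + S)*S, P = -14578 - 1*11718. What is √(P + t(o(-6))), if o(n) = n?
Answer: I*√26278 ≈ 162.1*I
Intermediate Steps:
P = -26296 (P = -14578 - 11718 = -26296)
t(S) = S*(3 + S)
√(P + t(o(-6))) = √(-26296 - 6*(3 - 6)) = √(-26296 - 6*(-3)) = √(-26296 + 18) = √(-26278) = I*√26278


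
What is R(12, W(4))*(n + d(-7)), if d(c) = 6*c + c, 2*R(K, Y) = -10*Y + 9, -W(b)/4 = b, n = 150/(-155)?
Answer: -261781/62 ≈ -4222.3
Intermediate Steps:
n = -30/31 (n = 150*(-1/155) = -30/31 ≈ -0.96774)
W(b) = -4*b
R(K, Y) = 9/2 - 5*Y (R(K, Y) = (-10*Y + 9)/2 = (9 - 10*Y)/2 = 9/2 - 5*Y)
d(c) = 7*c
R(12, W(4))*(n + d(-7)) = (9/2 - (-20)*4)*(-30/31 + 7*(-7)) = (9/2 - 5*(-16))*(-30/31 - 49) = (9/2 + 80)*(-1549/31) = (169/2)*(-1549/31) = -261781/62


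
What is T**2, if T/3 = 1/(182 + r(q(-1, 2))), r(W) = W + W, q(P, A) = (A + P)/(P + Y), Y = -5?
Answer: 81/297025 ≈ 0.00027270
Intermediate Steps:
q(P, A) = (A + P)/(-5 + P) (q(P, A) = (A + P)/(P - 5) = (A + P)/(-5 + P))
r(W) = 2*W
T = 9/545 (T = 3/(182 + 2*((2 - 1)/(-5 - 1))) = 3/(182 + 2*(1/(-6))) = 3/(182 + 2*(-1/6*1)) = 3/(182 + 2*(-1/6)) = 3/(182 - 1/3) = 3/(545/3) = 3*(3/545) = 9/545 ≈ 0.016514)
T**2 = (9/545)**2 = 81/297025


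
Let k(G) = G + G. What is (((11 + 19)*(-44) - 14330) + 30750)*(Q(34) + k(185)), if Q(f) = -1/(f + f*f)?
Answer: 664851490/119 ≈ 5.5870e+6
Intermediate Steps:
k(G) = 2*G
Q(f) = -1/(f + f²)
(((11 + 19)*(-44) - 14330) + 30750)*(Q(34) + k(185)) = (((11 + 19)*(-44) - 14330) + 30750)*(-1/(34*(1 + 34)) + 2*185) = ((30*(-44) - 14330) + 30750)*(-1*1/34/35 + 370) = ((-1320 - 14330) + 30750)*(-1*1/34*1/35 + 370) = (-15650 + 30750)*(-1/1190 + 370) = 15100*(440299/1190) = 664851490/119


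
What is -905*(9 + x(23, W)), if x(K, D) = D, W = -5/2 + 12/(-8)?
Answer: -4525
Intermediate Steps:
W = -4 (W = -5*½ + 12*(-⅛) = -5/2 - 3/2 = -4)
-905*(9 + x(23, W)) = -905*(9 - 4) = -905*5 = -4525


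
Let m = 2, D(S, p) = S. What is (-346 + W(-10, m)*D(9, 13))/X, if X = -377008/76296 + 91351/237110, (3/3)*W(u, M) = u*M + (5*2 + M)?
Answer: 945230953260/10302831373 ≈ 91.745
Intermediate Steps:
W(u, M) = 10 + M + M*u (W(u, M) = u*M + (5*2 + M) = M*u + (10 + M) = 10 + M + M*u)
X = -10302831373/2261318070 (X = -377008*1/76296 + 91351*(1/237110) = -47126/9537 + 91351/237110 = -10302831373/2261318070 ≈ -4.5561)
(-346 + W(-10, m)*D(9, 13))/X = (-346 + (10 + 2 + 2*(-10))*9)/(-10302831373/2261318070) = (-346 + (10 + 2 - 20)*9)*(-2261318070/10302831373) = (-346 - 8*9)*(-2261318070/10302831373) = (-346 - 72)*(-2261318070/10302831373) = -418*(-2261318070/10302831373) = 945230953260/10302831373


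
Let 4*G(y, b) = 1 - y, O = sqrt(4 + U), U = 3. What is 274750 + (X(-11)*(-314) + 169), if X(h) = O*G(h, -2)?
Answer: 274919 - 942*sqrt(7) ≈ 2.7243e+5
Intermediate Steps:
O = sqrt(7) (O = sqrt(4 + 3) = sqrt(7) ≈ 2.6458)
G(y, b) = 1/4 - y/4 (G(y, b) = (1 - y)/4 = 1/4 - y/4)
X(h) = sqrt(7)*(1/4 - h/4)
274750 + (X(-11)*(-314) + 169) = 274750 + ((sqrt(7)*(1 - 1*(-11))/4)*(-314) + 169) = 274750 + ((sqrt(7)*(1 + 11)/4)*(-314) + 169) = 274750 + (((1/4)*sqrt(7)*12)*(-314) + 169) = 274750 + ((3*sqrt(7))*(-314) + 169) = 274750 + (-942*sqrt(7) + 169) = 274750 + (169 - 942*sqrt(7)) = 274919 - 942*sqrt(7)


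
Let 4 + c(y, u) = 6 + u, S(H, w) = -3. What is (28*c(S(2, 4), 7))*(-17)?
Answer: -4284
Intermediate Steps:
c(y, u) = 2 + u (c(y, u) = -4 + (6 + u) = 2 + u)
(28*c(S(2, 4), 7))*(-17) = (28*(2 + 7))*(-17) = (28*9)*(-17) = 252*(-17) = -4284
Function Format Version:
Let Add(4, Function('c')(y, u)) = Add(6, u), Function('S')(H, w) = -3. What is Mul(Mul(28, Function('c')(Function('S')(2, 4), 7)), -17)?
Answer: -4284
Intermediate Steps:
Function('c')(y, u) = Add(2, u) (Function('c')(y, u) = Add(-4, Add(6, u)) = Add(2, u))
Mul(Mul(28, Function('c')(Function('S')(2, 4), 7)), -17) = Mul(Mul(28, Add(2, 7)), -17) = Mul(Mul(28, 9), -17) = Mul(252, -17) = -4284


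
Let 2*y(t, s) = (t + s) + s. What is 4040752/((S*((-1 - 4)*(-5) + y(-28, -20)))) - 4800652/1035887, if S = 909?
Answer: -4225036601036/8474591547 ≈ -498.55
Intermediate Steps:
y(t, s) = s + t/2 (y(t, s) = ((t + s) + s)/2 = ((s + t) + s)/2 = (t + 2*s)/2 = s + t/2)
4040752/((S*((-1 - 4)*(-5) + y(-28, -20)))) - 4800652/1035887 = 4040752/((909*((-1 - 4)*(-5) + (-20 + (1/2)*(-28))))) - 4800652/1035887 = 4040752/((909*(-5*(-5) + (-20 - 14)))) - 4800652*1/1035887 = 4040752/((909*(25 - 34))) - 4800652/1035887 = 4040752/((909*(-9))) - 4800652/1035887 = 4040752/(-8181) - 4800652/1035887 = 4040752*(-1/8181) - 4800652/1035887 = -4040752/8181 - 4800652/1035887 = -4225036601036/8474591547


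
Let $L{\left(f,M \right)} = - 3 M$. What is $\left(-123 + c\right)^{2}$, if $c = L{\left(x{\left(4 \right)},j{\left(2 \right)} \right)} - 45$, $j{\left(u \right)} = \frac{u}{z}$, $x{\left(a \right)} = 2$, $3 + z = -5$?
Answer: $\frac{447561}{16} \approx 27973.0$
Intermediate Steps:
$z = -8$ ($z = -3 - 5 = -8$)
$j{\left(u \right)} = - \frac{u}{8}$ ($j{\left(u \right)} = \frac{u}{-8} = u \left(- \frac{1}{8}\right) = - \frac{u}{8}$)
$c = - \frac{177}{4}$ ($c = - 3 \left(\left(- \frac{1}{8}\right) 2\right) - 45 = \left(-3\right) \left(- \frac{1}{4}\right) - 45 = \frac{3}{4} - 45 = - \frac{177}{4} \approx -44.25$)
$\left(-123 + c\right)^{2} = \left(-123 - \frac{177}{4}\right)^{2} = \left(- \frac{669}{4}\right)^{2} = \frac{447561}{16}$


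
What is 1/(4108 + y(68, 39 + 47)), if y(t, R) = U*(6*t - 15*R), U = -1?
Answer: 1/4990 ≈ 0.00020040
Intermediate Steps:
y(t, R) = -6*t + 15*R (y(t, R) = -(6*t - 15*R) = -(-15*R + 6*t) = -6*t + 15*R)
1/(4108 + y(68, 39 + 47)) = 1/(4108 + (-6*68 + 15*(39 + 47))) = 1/(4108 + (-408 + 15*86)) = 1/(4108 + (-408 + 1290)) = 1/(4108 + 882) = 1/4990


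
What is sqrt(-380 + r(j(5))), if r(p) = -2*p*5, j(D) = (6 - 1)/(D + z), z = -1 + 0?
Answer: I*sqrt(1570)/2 ≈ 19.812*I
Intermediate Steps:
z = -1
j(D) = 5/(-1 + D) (j(D) = (6 - 1)/(D - 1) = 5/(-1 + D))
r(p) = -10*p
sqrt(-380 + r(j(5))) = sqrt(-380 - 50/(-1 + 5)) = sqrt(-380 - 50/4) = sqrt(-380 - 10*5/4) = sqrt(-380 - 25/2) = sqrt(-785/2) = I*sqrt(1570)/2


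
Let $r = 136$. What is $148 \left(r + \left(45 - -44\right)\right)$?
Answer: $33300$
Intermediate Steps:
$148 \left(r + \left(45 - -44\right)\right) = 148 \left(136 + \left(45 - -44\right)\right) = 148 \left(136 + \left(45 + 44\right)\right) = 148 \left(136 + 89\right) = 148 \cdot 225 = 33300$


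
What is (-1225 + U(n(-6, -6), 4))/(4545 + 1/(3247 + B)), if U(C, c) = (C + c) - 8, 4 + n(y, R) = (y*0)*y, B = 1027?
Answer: -5269842/19425331 ≈ -0.27129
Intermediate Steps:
n(y, R) = -4 (n(y, R) = -4 + (y*0)*y = -4 + 0*y = -4 + 0 = -4)
U(C, c) = -8 + C + c
(-1225 + U(n(-6, -6), 4))/(4545 + 1/(3247 + B)) = (-1225 + (-8 - 4 + 4))/(4545 + 1/(3247 + 1027)) = (-1225 - 8)/(4545 + 1/4274) = -1233/(4545 + 1/4274) = -1233/19425331/4274 = -1233*4274/19425331 = -5269842/19425331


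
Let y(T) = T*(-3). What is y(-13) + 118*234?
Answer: 27651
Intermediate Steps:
y(T) = -3*T
y(-13) + 118*234 = -3*(-13) + 118*234 = 39 + 27612 = 27651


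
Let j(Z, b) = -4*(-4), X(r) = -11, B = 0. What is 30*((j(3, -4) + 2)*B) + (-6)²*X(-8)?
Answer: -396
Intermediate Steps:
j(Z, b) = 16
30*((j(3, -4) + 2)*B) + (-6)²*X(-8) = 30*((16 + 2)*0) + (-6)²*(-11) = 30*(18*0) + 36*(-11) = 30*0 - 396 = 0 - 396 = -396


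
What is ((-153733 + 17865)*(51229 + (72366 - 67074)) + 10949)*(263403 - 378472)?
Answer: 883659069600251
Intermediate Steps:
((-153733 + 17865)*(51229 + (72366 - 67074)) + 10949)*(263403 - 378472) = (-135868*(51229 + 5292) + 10949)*(-115069) = (-135868*56521 + 10949)*(-115069) = (-7679395228 + 10949)*(-115069) = -7679384279*(-115069) = 883659069600251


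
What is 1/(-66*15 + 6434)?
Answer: 1/5444 ≈ 0.00018369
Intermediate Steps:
1/(-66*15 + 6434) = 1/(-990 + 6434) = 1/5444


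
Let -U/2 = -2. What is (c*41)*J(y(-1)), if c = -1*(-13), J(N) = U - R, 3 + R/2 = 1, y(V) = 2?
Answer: 4264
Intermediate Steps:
U = 4 (U = -2*(-2) = 4)
R = -4 (R = -6 + 2*1 = -6 + 2 = -4)
J(N) = 8 (J(N) = 4 - 1*(-4) = 4 + 4 = 8)
c = 13
(c*41)*J(y(-1)) = (13*41)*8 = 533*8 = 4264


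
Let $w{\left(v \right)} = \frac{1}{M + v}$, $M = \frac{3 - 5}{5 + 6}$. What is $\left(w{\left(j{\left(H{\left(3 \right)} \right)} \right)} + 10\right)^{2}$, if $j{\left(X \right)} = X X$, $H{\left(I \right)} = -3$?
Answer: $\frac{962361}{9409} \approx 102.28$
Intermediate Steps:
$M = - \frac{2}{11} \approx -0.18182$
$j{\left(X \right)} = X^{2}$
$w{\left(v \right)} = \frac{1}{- \frac{2}{11} + v}$
$\left(w{\left(j{\left(H{\left(3 \right)} \right)} \right)} + 10\right)^{2} = \left(\frac{11}{-2 + 11 \left(-3\right)^{2}} + 10\right)^{2} = \left(\frac{11}{-2 + 11 \cdot 9} + 10\right)^{2} = \left(\frac{11}{-2 + 99} + 10\right)^{2} = \left(\frac{11}{97} + 10\right)^{2} = \left(\frac{981}{97}\right)^{2} = \frac{962361}{9409}$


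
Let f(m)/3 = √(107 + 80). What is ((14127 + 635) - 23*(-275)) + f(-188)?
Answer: 21087 + 3*√187 ≈ 21128.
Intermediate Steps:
f(m) = 3*√187 (f(m) = 3*√(107 + 80) = 3*√187)
((14127 + 635) - 23*(-275)) + f(-188) = ((14127 + 635) - 23*(-275)) + 3*√187 = (14762 + 6325) + 3*√187 = 21087 + 3*√187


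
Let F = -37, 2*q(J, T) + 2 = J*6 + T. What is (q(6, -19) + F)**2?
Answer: 3481/4 ≈ 870.25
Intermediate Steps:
q(J, T) = -1 + T/2 + 3*J (q(J, T) = -1 + (J*6 + T)/2 = -1 + (6*J + T)/2 = -1 + (T + 6*J)/2 = -1 + (T/2 + 3*J) = -1 + T/2 + 3*J)
(q(6, -19) + F)**2 = ((-1 + (1/2)*(-19) + 3*6) - 37)**2 = ((-1 - 19/2 + 18) - 37)**2 = (15/2 - 37)**2 = (-59/2)**2 = 3481/4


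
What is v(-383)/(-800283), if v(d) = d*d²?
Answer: 56181887/800283 ≈ 70.203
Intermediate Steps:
v(d) = d³
v(-383)/(-800283) = (-383)³/(-800283) = -56181887*(-1/800283) = 56181887/800283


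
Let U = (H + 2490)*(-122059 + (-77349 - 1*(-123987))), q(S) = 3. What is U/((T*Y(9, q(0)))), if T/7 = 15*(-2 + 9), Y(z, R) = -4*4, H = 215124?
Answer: 2735444249/1960 ≈ 1.3956e+6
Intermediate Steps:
Y(z, R) = -16
U = -16412665494 (U = (215124 + 2490)*(-122059 + (-77349 - 1*(-123987))) = 217614*(-122059 + (-77349 + 123987)) = 217614*(-122059 + 46638) = 217614*(-75421) = -16412665494)
T = 735 (T = 7*(15*(-2 + 9)) = 7*(15*7) = 7*105 = 735)
U/((T*Y(9, q(0)))) = -16412665494/(735*(-16)) = -16412665494/(-11760) = -16412665494*(-1/11760) = 2735444249/1960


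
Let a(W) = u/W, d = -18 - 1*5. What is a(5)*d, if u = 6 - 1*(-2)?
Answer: -184/5 ≈ -36.800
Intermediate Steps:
d = -23 (d = -18 - 5 = -23)
u = 8 (u = 6 + 2 = 8)
a(W) = 8/W
a(5)*d = (8/5)*(-23) = -184/5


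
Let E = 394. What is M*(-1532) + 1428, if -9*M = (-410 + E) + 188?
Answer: 276356/9 ≈ 30706.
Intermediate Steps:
M = -172/9 (M = -((-410 + 394) + 188)/9 = -(-16 + 188)/9 = -⅑*172 = -172/9 ≈ -19.111)
M*(-1532) + 1428 = -172/9*(-1532) + 1428 = 263504/9 + 1428 = 276356/9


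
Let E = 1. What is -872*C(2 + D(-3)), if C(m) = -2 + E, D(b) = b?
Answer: 872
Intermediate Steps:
C(m) = -1 (C(m) = -2 + 1 = -1)
-872*C(2 + D(-3)) = -872*(-1) = 872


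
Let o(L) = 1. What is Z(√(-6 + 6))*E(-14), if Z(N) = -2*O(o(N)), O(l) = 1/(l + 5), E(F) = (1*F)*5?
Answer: 70/3 ≈ 23.333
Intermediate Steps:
E(F) = 5*F (E(F) = F*5 = 5*F)
O(l) = 1/(5 + l)
Z(N) = -⅓ (Z(N) = -2/(5 + 1) = -2/6 = -2*⅙ = -⅓)
Z(√(-6 + 6))*E(-14) = -5*(-14)/3 = -⅓*(-70) = 70/3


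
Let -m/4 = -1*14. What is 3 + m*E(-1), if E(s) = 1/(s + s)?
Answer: -25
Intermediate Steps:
E(s) = 1/(2*s)
m = 56 (m = -(-4)*14 = -4*(-14) = 56)
3 + m*E(-1) = 3 + 56*((1/2)/(-1)) = 3 + 56*((1/2)*(-1)) = 3 + 56*(-1/2) = 3 - 28 = -25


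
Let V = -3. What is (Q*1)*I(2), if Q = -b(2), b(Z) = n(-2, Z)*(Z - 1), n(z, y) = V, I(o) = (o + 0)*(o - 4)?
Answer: -12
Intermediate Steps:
I(o) = o*(-4 + o)
n(z, y) = -3
b(Z) = 3 - 3*Z (b(Z) = -3*(Z - 1) = -3*(-1 + Z) = 3 - 3*Z)
Q = 3 (Q = -(3 - 3*2) = -(3 - 6) = -1*(-3) = 3)
(Q*1)*I(2) = (3*1)*(2*(-4 + 2)) = 3*(2*(-2)) = 3*(-4) = -12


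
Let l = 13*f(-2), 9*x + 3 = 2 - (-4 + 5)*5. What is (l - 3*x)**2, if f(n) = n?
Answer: 576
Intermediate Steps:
x = -2/3 (x = -1/3 + (2 - (-4 + 5)*5)/9 = -1/3 + (2 - 5)/9 = -1/3 + (1/9)*(-3) = -1/3 - 1/3 = -2/3 ≈ -0.66667)
l = -26 (l = 13*(-2) = -26)
(l - 3*x)**2 = (-26 - 3*(-2/3))**2 = (-26 + 2)**2 = (-24)**2 = 576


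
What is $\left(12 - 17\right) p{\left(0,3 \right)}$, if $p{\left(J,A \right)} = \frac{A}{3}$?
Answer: $-5$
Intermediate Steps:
$p{\left(J,A \right)} = \frac{A}{3}$ ($p{\left(J,A \right)} = A \frac{1}{3} = \frac{A}{3}$)
$\left(12 - 17\right) p{\left(0,3 \right)} = \left(12 - 17\right) \frac{1}{3} \cdot 3 = \left(-5\right) 1 = -5$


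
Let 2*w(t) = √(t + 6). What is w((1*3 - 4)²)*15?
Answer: 15*√7/2 ≈ 19.843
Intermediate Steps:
w(t) = √(6 + t)/2 (w(t) = √(t + 6)/2 = √(6 + t)/2)
w((1*3 - 4)²)*15 = (√(6 + (1*3 - 4)²)/2)*15 = (√(6 + (3 - 4)²)/2)*15 = (√(6 + (-1)²)/2)*15 = (√(6 + 1)/2)*15 = (√7/2)*15 = 15*√7/2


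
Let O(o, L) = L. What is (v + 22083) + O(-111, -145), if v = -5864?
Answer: 16074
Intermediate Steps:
(v + 22083) + O(-111, -145) = (-5864 + 22083) - 145 = 16219 - 145 = 16074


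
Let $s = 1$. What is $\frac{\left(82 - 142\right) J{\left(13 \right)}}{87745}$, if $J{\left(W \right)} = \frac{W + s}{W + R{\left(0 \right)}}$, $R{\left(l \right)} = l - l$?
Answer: $- \frac{24}{32591} \approx -0.0007364$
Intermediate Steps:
$R{\left(l \right)} = 0$
$J{\left(W \right)} = \frac{1 + W}{W}$ ($J{\left(W \right)} = \frac{W + 1}{W + 0} = \frac{1 + W}{W}$)
$\frac{\left(82 - 142\right) J{\left(13 \right)}}{87745} = \frac{\left(82 - 142\right) \frac{1 + 13}{13}}{87745} = - 60 \cdot \frac{1}{13} \cdot 14 \cdot \frac{1}{87745} = \left(-60\right) \frac{14}{13} \cdot \frac{1}{87745} = \left(- \frac{840}{13}\right) \frac{1}{87745} = - \frac{24}{32591}$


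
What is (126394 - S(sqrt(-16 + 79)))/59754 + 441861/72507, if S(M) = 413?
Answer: 11845822187/1444194426 ≈ 8.2024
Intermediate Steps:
(126394 - S(sqrt(-16 + 79)))/59754 + 441861/72507 = (126394 - 1*413)/59754 + 441861/72507 = (126394 - 413)*(1/59754) + 441861*(1/72507) = 125981*(1/59754) + 147287/24169 = 125981/59754 + 147287/24169 = 11845822187/1444194426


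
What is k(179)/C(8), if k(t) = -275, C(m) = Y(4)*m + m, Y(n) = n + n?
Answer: -275/72 ≈ -3.8194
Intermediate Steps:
Y(n) = 2*n
C(m) = 9*m (C(m) = (2*4)*m + m = 8*m + m = 9*m)
k(179)/C(8) = -275/(9*8) = -275/72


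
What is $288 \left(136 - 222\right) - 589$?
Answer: $-25357$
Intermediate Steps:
$288 \left(136 - 222\right) - 589 = 288 \left(-86\right) - 589 = -24768 - 589 = -25357$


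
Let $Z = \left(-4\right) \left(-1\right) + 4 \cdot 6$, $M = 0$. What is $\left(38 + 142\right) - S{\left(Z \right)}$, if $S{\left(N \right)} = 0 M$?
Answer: $180$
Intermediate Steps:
$Z = 28$ ($Z = 4 + 24 = 28$)
$S{\left(N \right)} = 0$ ($S{\left(N \right)} = 0 \cdot 0 = 0$)
$\left(38 + 142\right) - S{\left(Z \right)} = \left(38 + 142\right) - 0 = 180 + 0 = 180$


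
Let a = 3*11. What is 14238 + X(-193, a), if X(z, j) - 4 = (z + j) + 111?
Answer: 14193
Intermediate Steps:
a = 33
X(z, j) = 115 + j + z (X(z, j) = 4 + ((z + j) + 111) = 4 + ((j + z) + 111) = 4 + (111 + j + z) = 115 + j + z)
14238 + X(-193, a) = 14238 + (115 + 33 - 193) = 14238 - 45 = 14193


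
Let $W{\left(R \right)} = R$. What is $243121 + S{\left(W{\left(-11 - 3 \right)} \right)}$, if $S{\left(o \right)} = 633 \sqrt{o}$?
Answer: $243121 + 633 i \sqrt{14} \approx 2.4312 \cdot 10^{5} + 2368.5 i$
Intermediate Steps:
$243121 + S{\left(W{\left(-11 - 3 \right)} \right)} = 243121 + 633 \sqrt{-11 - 3} = 243121 + 633 \sqrt{-14} = 243121 + 633 i \sqrt{14}$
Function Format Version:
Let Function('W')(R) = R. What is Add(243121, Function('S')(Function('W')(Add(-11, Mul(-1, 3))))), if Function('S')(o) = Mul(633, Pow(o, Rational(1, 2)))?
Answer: Add(243121, Mul(633, I, Pow(14, Rational(1, 2)))) ≈ Add(2.4312e+5, Mul(2368.5, I))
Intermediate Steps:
Add(243121, Function('S')(Function('W')(Add(-11, Mul(-1, 3))))) = Add(243121, Mul(633, Pow(Add(-11, Mul(-1, 3)), Rational(1, 2)))) = Add(243121, Mul(633, Pow(Add(-11, -3), Rational(1, 2)))) = Add(243121, Mul(633, Pow(-14, Rational(1, 2)))) = Add(243121, Mul(633, Mul(I, Pow(14, Rational(1, 2))))) = Add(243121, Mul(633, I, Pow(14, Rational(1, 2))))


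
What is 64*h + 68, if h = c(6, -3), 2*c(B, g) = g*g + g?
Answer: 260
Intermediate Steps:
c(B, g) = g/2 + g²/2 (c(B, g) = (g*g + g)/2 = (g² + g)/2 = (g + g²)/2 = g/2 + g²/2)
h = 3 (h = (½)*(-3)*(1 - 3) = (½)*(-3)*(-2) = 3)
64*h + 68 = 64*3 + 68 = 192 + 68 = 260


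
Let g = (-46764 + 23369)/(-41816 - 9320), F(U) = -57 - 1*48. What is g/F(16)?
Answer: -4679/1073856 ≈ -0.0043572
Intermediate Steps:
F(U) = -105 (F(U) = -57 - 48 = -105)
g = 23395/51136 (g = -23395/(-51136) = -23395*(-1/51136) = 23395/51136 ≈ 0.45751)
g/F(16) = (23395/51136)/(-105) = (23395/51136)*(-1/105) = -4679/1073856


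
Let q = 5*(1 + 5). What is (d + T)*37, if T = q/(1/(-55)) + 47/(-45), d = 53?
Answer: -2660744/45 ≈ -59128.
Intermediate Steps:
q = 30 (q = 5*6 = 30)
T = -74297/45 (T = 30/(1/(-55)) + 47/(-45) = 30/(-1/55) + 47*(-1/45) = 30*(-55) - 47/45 = -1650 - 47/45 = -74297/45 ≈ -1651.0)
(d + T)*37 = (53 - 74297/45)*37 = -71912/45*37 = -2660744/45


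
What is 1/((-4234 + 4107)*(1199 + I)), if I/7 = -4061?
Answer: 1/3457956 ≈ 2.8919e-7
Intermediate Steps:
I = -28427 (I = 7*(-4061) = -28427)
1/((-4234 + 4107)*(1199 + I)) = 1/((-4234 + 4107)*(1199 - 28427)) = 1/(-127*(-27228)) = 1/3457956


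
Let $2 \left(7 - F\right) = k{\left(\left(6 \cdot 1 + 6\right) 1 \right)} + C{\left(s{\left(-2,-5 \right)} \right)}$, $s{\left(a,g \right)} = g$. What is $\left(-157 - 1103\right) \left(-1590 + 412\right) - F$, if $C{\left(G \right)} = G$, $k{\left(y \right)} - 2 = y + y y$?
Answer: $\frac{2968699}{2} \approx 1.4844 \cdot 10^{6}$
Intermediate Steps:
$k{\left(y \right)} = 2 + y + y^{2}$ ($k{\left(y \right)} = 2 + \left(y + y y\right) = 2 + \left(y + y^{2}\right) = 2 + y + y^{2}$)
$F = - \frac{139}{2}$ ($F = 7 - \frac{\left(2 + \left(6 \cdot 1 + 6\right) 1 + \left(\left(6 \cdot 1 + 6\right) 1\right)^{2}\right) - 5}{2} = 7 - \frac{\left(2 + \left(6 + 6\right) 1 + \left(\left(6 + 6\right) 1\right)^{2}\right) - 5}{2} = 7 - \frac{\left(2 + 12 \cdot 1 + \left(12 \cdot 1\right)^{2}\right) - 5}{2} = 7 - \frac{\left(2 + 12 + 12^{2}\right) - 5}{2} = 7 - \frac{\left(2 + 12 + 144\right) - 5}{2} = 7 - \frac{158 - 5}{2} = 7 - \frac{153}{2} = - \frac{139}{2} \approx -69.5$)
$\left(-157 - 1103\right) \left(-1590 + 412\right) - F = \left(-157 - 1103\right) \left(-1590 + 412\right) - - \frac{139}{2} = \left(-1260\right) \left(-1178\right) + \frac{139}{2} = 1484280 + \frac{139}{2} = \frac{2968699}{2}$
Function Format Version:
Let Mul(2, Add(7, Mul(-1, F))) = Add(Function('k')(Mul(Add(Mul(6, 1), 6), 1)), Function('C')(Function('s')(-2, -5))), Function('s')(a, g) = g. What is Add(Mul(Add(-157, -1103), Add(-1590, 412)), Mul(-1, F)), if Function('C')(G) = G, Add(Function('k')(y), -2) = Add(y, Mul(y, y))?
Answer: Rational(2968699, 2) ≈ 1.4844e+6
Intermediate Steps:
Function('k')(y) = Add(2, y, Pow(y, 2)) (Function('k')(y) = Add(2, Add(y, Mul(y, y))) = Add(2, Add(y, Pow(y, 2))) = Add(2, y, Pow(y, 2)))
F = Rational(-139, 2) (F = Add(7, Mul(Rational(-1, 2), Add(Add(2, Mul(Add(Mul(6, 1), 6), 1), Pow(Mul(Add(Mul(6, 1), 6), 1), 2)), -5))) = Add(7, Mul(Rational(-1, 2), Add(Add(2, Mul(Add(6, 6), 1), Pow(Mul(Add(6, 6), 1), 2)), -5))) = Add(7, Mul(Rational(-1, 2), Add(Add(2, Mul(12, 1), Pow(Mul(12, 1), 2)), -5))) = Add(7, Mul(Rational(-1, 2), Add(Add(2, 12, Pow(12, 2)), -5))) = Add(7, Mul(Rational(-1, 2), Add(Add(2, 12, 144), -5))) = Add(7, Mul(Rational(-1, 2), Add(158, -5))) = Add(7, Mul(Rational(-1, 2), 153)) = Add(7, Rational(-153, 2)) = Rational(-139, 2) ≈ -69.500)
Add(Mul(Add(-157, -1103), Add(-1590, 412)), Mul(-1, F)) = Add(Mul(Add(-157, -1103), Add(-1590, 412)), Mul(-1, Rational(-139, 2))) = Add(Mul(-1260, -1178), Rational(139, 2)) = Add(1484280, Rational(139, 2)) = Rational(2968699, 2)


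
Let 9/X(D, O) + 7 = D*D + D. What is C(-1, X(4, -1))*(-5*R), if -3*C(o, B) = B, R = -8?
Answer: -120/13 ≈ -9.2308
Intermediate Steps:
X(D, O) = 9/(-7 + D + D²) (X(D, O) = 9/(-7 + (D*D + D)) = 9/(-7 + (D² + D)) = 9/(-7 + (D + D²)) = 9/(-7 + D + D²))
C(o, B) = -B/3
C(-1, X(4, -1))*(-5*R) = (-3/(-7 + 4 + 4²))*(-5*(-8)) = -3/(-7 + 4 + 16)*40 = -3/13*40 = -120/13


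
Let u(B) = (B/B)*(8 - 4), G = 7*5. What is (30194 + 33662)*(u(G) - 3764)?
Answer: -240098560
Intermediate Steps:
G = 35
u(B) = 4 (u(B) = 1*4 = 4)
(30194 + 33662)*(u(G) - 3764) = (30194 + 33662)*(4 - 3764) = 63856*(-3760) = -240098560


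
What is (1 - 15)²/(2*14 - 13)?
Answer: 196/15 ≈ 13.067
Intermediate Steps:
(1 - 15)²/(2*14 - 13) = (-14)²/(28 - 13) = 196/15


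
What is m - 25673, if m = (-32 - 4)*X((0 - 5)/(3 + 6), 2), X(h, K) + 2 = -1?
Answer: -25565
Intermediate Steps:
X(h, K) = -3 (X(h, K) = -2 - 1 = -3)
m = 108 (m = (-32 - 4)*(-3) = -36*(-3) = 108)
m - 25673 = 108 - 25673 = -25565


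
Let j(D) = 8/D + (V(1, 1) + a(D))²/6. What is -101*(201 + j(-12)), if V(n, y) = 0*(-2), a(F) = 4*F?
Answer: -177053/3 ≈ -59018.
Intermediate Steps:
V(n, y) = 0
j(D) = 8/D + 8*D²/3 (j(D) = 8/D + (0 + 4*D)²/6 = 8/D + (4*D)²*(⅙) = 8/D + (16*D²)*(⅙) = 8/D + 8*D²/3)
-101*(201 + j(-12)) = -101*(201 + (8/3)*(3 + (-12)³)/(-12)) = -101*(201 + (8/3)*(-1/12)*(3 - 1728)) = -101*(201 + (8/3)*(-1/12)*(-1725)) = -101*(201 + 1150/3) = -101*1753/3 = -177053/3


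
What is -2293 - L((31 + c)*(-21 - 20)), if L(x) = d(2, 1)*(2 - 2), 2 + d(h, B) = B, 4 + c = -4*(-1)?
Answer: -2293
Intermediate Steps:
c = 0 (c = -4 - 4*(-1) = -4 + 4 = 0)
d(h, B) = -2 + B
L(x) = 0 (L(x) = (-2 + 1)*(2 - 2) = -1*0 = 0)
-2293 - L((31 + c)*(-21 - 20)) = -2293 - 1*0 = -2293 + 0 = -2293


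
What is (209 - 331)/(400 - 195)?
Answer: -122/205 ≈ -0.59512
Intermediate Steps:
(209 - 331)/(400 - 195) = -122/205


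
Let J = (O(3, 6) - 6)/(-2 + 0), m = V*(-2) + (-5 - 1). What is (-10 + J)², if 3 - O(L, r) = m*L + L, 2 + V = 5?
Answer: 625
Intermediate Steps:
V = 3 (V = -2 + 5 = 3)
m = -12 (m = 3*(-2) + (-5 - 1) = -6 - 6 = -12)
O(L, r) = 3 + 11*L (O(L, r) = 3 - (-12*L + L) = 3 - (-11)*L = 3 + 11*L)
J = -15 (J = ((3 + 11*3) - 6)/(-2 + 0) = ((3 + 33) - 6)/(-2) = (36 - 6)*(-½) = 30*(-½) = -15)
(-10 + J)² = (-10 - 15)² = (-25)² = 625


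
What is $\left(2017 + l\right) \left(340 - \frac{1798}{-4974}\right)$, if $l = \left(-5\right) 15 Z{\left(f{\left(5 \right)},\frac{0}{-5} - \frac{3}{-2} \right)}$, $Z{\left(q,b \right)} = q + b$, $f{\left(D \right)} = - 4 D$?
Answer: $\frac{5763675511}{4974} \approx 1.1588 \cdot 10^{6}$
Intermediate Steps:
$Z{\left(q,b \right)} = b + q$
$l = \frac{2775}{2}$ ($l = \left(-5\right) 15 \left(\left(\frac{0}{-5} - \frac{3}{-2}\right) - 20\right) = - 75 \left(\left(0 \left(- \frac{1}{5}\right) - - \frac{3}{2}\right) - 20\right) = - 75 \left(\left(0 + \frac{3}{2}\right) - 20\right) = - 75 \left(\frac{3}{2} - 20\right) = \left(-75\right) \left(- \frac{37}{2}\right) = \frac{2775}{2} \approx 1387.5$)
$\left(2017 + l\right) \left(340 - \frac{1798}{-4974}\right) = \left(2017 + \frac{2775}{2}\right) \left(340 - \frac{1798}{-4974}\right) = \frac{6809 \left(340 - - \frac{899}{2487}\right)}{2} = \frac{6809 \left(340 + \frac{899}{2487}\right)}{2} = \frac{6809}{2} \cdot \frac{846479}{2487} = \frac{5763675511}{4974}$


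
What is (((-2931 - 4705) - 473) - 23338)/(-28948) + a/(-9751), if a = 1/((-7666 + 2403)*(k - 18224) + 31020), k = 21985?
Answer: 6060158048522679/5578575227773604 ≈ 1.0863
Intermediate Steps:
a = -1/19763123 (a = 1/((-7666 + 2403)*(21985 - 18224) + 31020) = 1/(-5263*3761 + 31020) = 1/(-19794143 + 31020) = 1/(-19763123) = -1/19763123 ≈ -5.0599e-8)
(((-2931 - 4705) - 473) - 23338)/(-28948) + a/(-9751) = (((-2931 - 4705) - 473) - 23338)/(-28948) - 1/19763123/(-9751) = ((-7636 - 473) - 23338)*(-1/28948) - 1/19763123*(-1/9751) = (-8109 - 23338)*(-1/28948) + 1/192710212373 = -31447*(-1/28948) + 1/192710212373 = 31447/28948 + 1/192710212373 = 6060158048522679/5578575227773604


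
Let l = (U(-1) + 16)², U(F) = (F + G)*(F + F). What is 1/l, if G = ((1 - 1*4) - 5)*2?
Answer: 1/2500 ≈ 0.00040000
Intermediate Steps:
G = -16 (G = ((1 - 4) - 5)*2 = (-3 - 5)*2 = -8*2 = -16)
U(F) = 2*F*(-16 + F) (U(F) = (F - 16)*(F + F) = (-16 + F)*(2*F) = 2*F*(-16 + F))
l = 2500 (l = (2*(-1)*(-16 - 1) + 16)² = (2*(-1)*(-17) + 16)² = (34 + 16)² = 50² = 2500)
1/l = 1/2500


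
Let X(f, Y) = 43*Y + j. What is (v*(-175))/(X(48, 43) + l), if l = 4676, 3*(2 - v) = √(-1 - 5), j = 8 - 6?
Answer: -350/6527 + 175*I*√6/19581 ≈ -0.053623 + 0.021892*I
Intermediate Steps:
j = 2
v = 2 - I*√6/3 (v = 2 - √(-1 - 5)/3 = 2 - I*√6/3 ≈ 2.0 - 0.8165*I)
X(f, Y) = 2 + 43*Y (X(f, Y) = 43*Y + 2 = 2 + 43*Y)
(v*(-175))/(X(48, 43) + l) = ((2 - I*√6/3)*(-175))/((2 + 43*43) + 4676) = (-350 + 175*I*√6/3)/((2 + 1849) + 4676) = (-350 + 175*I*√6/3)/(1851 + 4676) = (-350 + 175*I*√6/3)/6527 = (-350 + 175*I*√6/3)*(1/6527) = -350/6527 + 175*I*√6/19581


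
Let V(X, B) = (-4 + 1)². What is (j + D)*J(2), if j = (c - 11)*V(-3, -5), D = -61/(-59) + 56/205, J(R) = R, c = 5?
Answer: -1274642/12095 ≈ -105.39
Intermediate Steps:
V(X, B) = 9 (V(X, B) = (-3)² = 9)
D = 15809/12095 (D = -61*(-1/59) + 56*(1/205) = 61/59 + 56/205 = 15809/12095 ≈ 1.3071)
j = -54 (j = (5 - 11)*9 = -6*9 = -54)
(j + D)*J(2) = (-54 + 15809/12095)*2 = -637321/12095*2 = -1274642/12095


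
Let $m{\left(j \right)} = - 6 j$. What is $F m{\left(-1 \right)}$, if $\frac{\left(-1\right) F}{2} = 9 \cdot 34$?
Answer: $-3672$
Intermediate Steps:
$F = -612$ ($F = - 2 \cdot 9 \cdot 34 = \left(-2\right) 306 = -612$)
$F m{\left(-1 \right)} = - 612 \left(\left(-6\right) \left(-1\right)\right) = \left(-612\right) 6 = -3672$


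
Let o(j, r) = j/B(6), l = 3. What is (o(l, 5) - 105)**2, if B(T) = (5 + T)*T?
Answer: 5331481/484 ≈ 11015.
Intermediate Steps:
B(T) = T*(5 + T)
o(j, r) = j/66 (o(j, r) = j/((6*(5 + 6))) = j/((6*11)) = j/66)
(o(l, 5) - 105)**2 = ((1/66)*3 - 105)**2 = (1/22 - 105)**2 = (-2309/22)**2 = 5331481/484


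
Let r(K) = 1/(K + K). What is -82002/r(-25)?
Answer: 4100100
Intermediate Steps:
r(K) = 1/(2*K)
-82002/r(-25) = -82002/((1/2)/(-25)) = -82002/((1/2)*(-1/25)) = -82002/(-1/50) = -82002*(-50) = 4100100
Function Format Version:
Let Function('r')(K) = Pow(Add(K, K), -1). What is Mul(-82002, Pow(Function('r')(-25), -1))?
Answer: 4100100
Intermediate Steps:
Function('r')(K) = Mul(Rational(1, 2), Pow(K, -1)) (Function('r')(K) = Pow(Mul(2, K), -1) = Mul(Rational(1, 2), Pow(K, -1)))
Mul(-82002, Pow(Function('r')(-25), -1)) = Mul(-82002, Pow(Mul(Rational(1, 2), Pow(-25, -1)), -1)) = Mul(-82002, Pow(Mul(Rational(1, 2), Rational(-1, 25)), -1)) = Mul(-82002, Pow(Rational(-1, 50), -1)) = Mul(-82002, -50) = 4100100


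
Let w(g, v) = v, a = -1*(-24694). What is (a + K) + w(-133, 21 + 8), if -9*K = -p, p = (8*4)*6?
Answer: 74233/3 ≈ 24744.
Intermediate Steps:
a = 24694
p = 192 (p = 32*6 = 192)
K = 64/3 (K = -(-1)*192/9 = -⅑*(-192) = 64/3 ≈ 21.333)
(a + K) + w(-133, 21 + 8) = (24694 + 64/3) + (21 + 8) = 74146/3 + 29 = 74233/3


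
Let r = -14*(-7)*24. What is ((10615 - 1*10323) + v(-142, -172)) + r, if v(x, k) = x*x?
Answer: 22808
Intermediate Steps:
v(x, k) = x²
r = 2352 (r = 98*24 = 2352)
((10615 - 1*10323) + v(-142, -172)) + r = ((10615 - 1*10323) + (-142)²) + 2352 = ((10615 - 10323) + 20164) + 2352 = (292 + 20164) + 2352 = 20456 + 2352 = 22808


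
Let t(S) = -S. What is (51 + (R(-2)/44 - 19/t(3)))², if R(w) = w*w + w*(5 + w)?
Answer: 14295961/4356 ≈ 3281.9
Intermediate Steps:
R(w) = w² + w*(5 + w)
(51 + (R(-2)/44 - 19/t(3)))² = (51 + (-2*(5 + 2*(-2))/44 - 19/((-1*3))))² = (51 + (-2*(5 - 4)*(1/44) - 19/(-3)))² = (51 + (-2*1*(1/44) - 19*(-⅓)))² = (51 + (-2*1/44 + 19/3))² = (51 + (-1/22 + 19/3))² = (51 + 415/66)² = (3781/66)² = 14295961/4356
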